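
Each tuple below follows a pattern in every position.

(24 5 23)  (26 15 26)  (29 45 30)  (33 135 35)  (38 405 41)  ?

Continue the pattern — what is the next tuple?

For the first value, differences are 2, 3, 4, … (increasing by 1 each time): 24, 26, 29, 33, 38 → 44.
Second value: ×3 each step; 5, 15, 45, 135, 405 → 1215.
Third value: differences are 3, 4, 5, … (increasing by 1 each time); 23, 26, 30, 35, 41 → 48.
Combining the parts gives (44 1215 48).

(44 1215 48)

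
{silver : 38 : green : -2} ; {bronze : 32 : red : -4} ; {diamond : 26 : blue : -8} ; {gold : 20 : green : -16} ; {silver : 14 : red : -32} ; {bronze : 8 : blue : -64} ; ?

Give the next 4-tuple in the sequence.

For the rank, repeats silver → bronze → diamond → gold: silver, bronze, diamond, gold, silver, bronze → diamond.
Second value — −6 each step: 38, 32, 26, 20, 14, 8 → 2.
Colour: repeats green → red → blue; green, red, blue, green, red, blue → green.
Fourth value goes -2, -4, -8, -16, -32, -64 → -128 (×2 each step).
Putting it together: {diamond : 2 : green : -128}.

{diamond : 2 : green : -128}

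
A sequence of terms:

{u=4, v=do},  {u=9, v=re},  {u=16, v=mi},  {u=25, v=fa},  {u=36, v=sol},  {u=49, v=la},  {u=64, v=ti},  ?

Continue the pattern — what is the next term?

{u=81, v=do}

For the u, perfect squares: 2², 3², 4², …: 4, 9, 16, 25, 36, 49, 64 → 81.
V: runs through the solfège scale do→ti, so do, re, mi, fa, sol, la, ti → do.
Combining the parts gives {u=81, v=do}.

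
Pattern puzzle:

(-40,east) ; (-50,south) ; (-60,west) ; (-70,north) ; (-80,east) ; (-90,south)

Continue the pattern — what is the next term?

First part — −10 each step: -40, -50, -60, -70, -80, -90 → -100.
Direction — repeats east → south → west → north: east, south, west, north, east, south → west.
So the next term is (-100,west).

(-100,west)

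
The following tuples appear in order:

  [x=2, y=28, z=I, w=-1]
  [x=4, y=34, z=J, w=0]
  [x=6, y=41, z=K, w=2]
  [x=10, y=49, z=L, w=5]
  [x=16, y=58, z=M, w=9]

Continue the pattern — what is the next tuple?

For the x, each term is the sum of the two before it: 2, 4, 6, 10, 16 → 26.
For the y, differences are 6, 7, 8, … (increasing by 1 each time): 28, 34, 41, 49, 58 → 68.
Z: letters move forward 1 place in the alphabet, so I, J, K, L, M → N.
W: -1, 0, 2, 5, 9 → 14 (differences are 1, 2, 3, … (increasing by 1 each time)).
Combining the parts gives [x=26, y=68, z=N, w=14].

[x=26, y=68, z=N, w=14]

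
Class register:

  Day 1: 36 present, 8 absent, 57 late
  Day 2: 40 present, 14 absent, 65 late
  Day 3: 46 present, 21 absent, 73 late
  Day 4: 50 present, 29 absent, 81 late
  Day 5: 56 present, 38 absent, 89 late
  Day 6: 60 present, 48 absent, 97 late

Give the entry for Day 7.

Present — alternating steps +4, +6, +4, +6, …: 36, 40, 46, 50, 56, 60 → 66.
Absent: differences are 6, 7, 8, … (increasing by 1 each time), so 8, 14, 21, 29, 38, 48 → 59.
Late: +8 each step, so 57, 65, 73, 81, 89, 97 → 105.
Combining the parts gives 66 present, 59 absent, 105 late.

66 present, 59 absent, 105 late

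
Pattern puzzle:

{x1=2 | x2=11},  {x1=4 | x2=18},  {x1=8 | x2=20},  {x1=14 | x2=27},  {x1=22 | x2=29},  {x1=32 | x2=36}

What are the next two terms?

X1: differences are 2, 4, 6, … (increasing by 2 each time); 2, 4, 8, 14, 22, 32 → 44 → 58.
X2 — alternating steps +7, +2, +7, +2, …: 11, 18, 20, 27, 29, 36 → 38 → 45.
So the next two terms are {x1=44 | x2=38} and {x1=58 | x2=45}.

{x1=44 | x2=38}, {x1=58 | x2=45}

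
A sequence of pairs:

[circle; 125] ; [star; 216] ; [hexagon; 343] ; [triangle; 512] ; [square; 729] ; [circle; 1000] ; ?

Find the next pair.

[star; 1331]

Shape goes circle, star, hexagon, triangle, square, circle → star (repeats circle → star → hexagon → triangle → square).
Second component — perfect cubes: 5³, 6³, 7³, …: 125, 216, 343, 512, 729, 1000 → 1331.
So the next pair is [star; 1331].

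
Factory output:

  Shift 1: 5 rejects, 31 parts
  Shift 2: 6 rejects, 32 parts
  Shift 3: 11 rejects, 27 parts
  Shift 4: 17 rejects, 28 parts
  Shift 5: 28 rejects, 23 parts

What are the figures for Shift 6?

Rejects goes 5, 6, 11, 17, 28 → 45 (each term is the sum of the two before it).
Parts: alternating steps +1, −5, +1, −5, …, so 31, 32, 27, 28, 23 → 24.
So the next line is 45 rejects, 24 parts.

45 rejects, 24 parts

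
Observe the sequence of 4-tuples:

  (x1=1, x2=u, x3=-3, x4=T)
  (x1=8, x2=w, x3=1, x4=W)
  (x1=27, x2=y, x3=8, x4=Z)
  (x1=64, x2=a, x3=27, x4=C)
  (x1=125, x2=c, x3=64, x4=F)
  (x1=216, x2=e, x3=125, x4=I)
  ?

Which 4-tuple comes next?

(x1=343, x2=g, x3=216, x4=L)

X1: perfect cubes: 1³, 2³, 3³, …, so 1, 8, 27, 64, 125, 216 → 343.
For the x2, letters move forward 2 places in the alphabet, wrapping Z→A: u, w, y, a, c, e → g.
X3: always the previous value of the x1, so -3, 1, 8, 27, 64, 125 → 216.
X4 goes T, W, Z, C, F, I → L (letters move forward 3 places in the alphabet, wrapping Z→A).
So the next 4-tuple is (x1=343, x2=g, x3=216, x4=L).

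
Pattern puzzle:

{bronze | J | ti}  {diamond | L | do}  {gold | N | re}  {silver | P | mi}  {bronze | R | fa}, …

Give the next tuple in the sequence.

Rank: repeats bronze → diamond → gold → silver; bronze, diamond, gold, silver, bronze → diamond.
For the letter, letters move forward 2 places in the alphabet: J, L, N, P, R → T.
For the note, runs through the solfège scale do→ti: ti, do, re, mi, fa → sol.
So the next tuple is {diamond | T | sol}.

{diamond | T | sol}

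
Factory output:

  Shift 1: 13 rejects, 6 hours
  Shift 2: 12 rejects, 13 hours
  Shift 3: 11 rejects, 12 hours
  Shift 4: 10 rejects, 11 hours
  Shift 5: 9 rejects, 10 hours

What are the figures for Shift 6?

8 rejects, 9 hours

Rejects — −1 each step: 13, 12, 11, 10, 9 → 8.
Hours: always the previous value of the rejects, so 6, 13, 12, 11, 10 → 9.
Putting it together: 8 rejects, 9 hours.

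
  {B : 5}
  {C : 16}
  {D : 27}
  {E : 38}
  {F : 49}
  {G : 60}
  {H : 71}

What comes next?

{I : 82}

Letter goes B, C, D, E, F, G, H → I (letters move forward 1 place in the alphabet).
Second value — +11 each step: 5, 16, 27, 38, 49, 60, 71 → 82.
Combining the parts gives {I : 82}.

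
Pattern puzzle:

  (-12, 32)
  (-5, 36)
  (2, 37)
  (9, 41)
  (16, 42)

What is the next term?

(23, 46)

For the first entry, +7 each step: -12, -5, 2, 9, 16 → 23.
Second entry goes 32, 36, 37, 41, 42 → 46 (alternating steps +4, +1, +4, +1, …).
Putting it together: (23, 46).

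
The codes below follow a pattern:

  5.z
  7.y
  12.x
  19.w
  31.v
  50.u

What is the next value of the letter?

t

First component goes 5, 7, 12, 19, 31, 50 → 81 (each term is the sum of the two before it).
Letter: letters move back 1 place in the alphabet, so z, y, x, w, v, u → t.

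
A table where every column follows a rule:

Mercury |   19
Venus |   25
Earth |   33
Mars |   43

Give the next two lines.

Jupiter  55; Saturn  69

Planet: runs through the planets Mercury→Neptune; Mercury, Venus, Earth, Mars → Jupiter → Saturn.
Second component — differences are 6, 8, 10, … (increasing by 2 each time): 19, 25, 33, 43 → 55 → 69.
Putting the parts together: Jupiter  55 and then Saturn  69.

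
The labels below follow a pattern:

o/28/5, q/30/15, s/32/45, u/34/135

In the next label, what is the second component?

36

Letter: letters move forward 2 places in the alphabet; o, q, s, u → w.
Second component goes 28, 30, 32, 34 → 36 (+2 each step).
Third component: ×3 each step, so 5, 15, 45, 135 → 405.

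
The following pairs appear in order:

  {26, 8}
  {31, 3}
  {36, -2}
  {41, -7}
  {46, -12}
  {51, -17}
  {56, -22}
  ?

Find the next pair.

{61, -27}

First part: +5 each step, so 26, 31, 36, 41, 46, 51, 56 → 61.
Second part — together with the first part always sums to 34: 8, 3, -2, -7, -12, -17, -22 → -27.
So the next pair is {61, -27}.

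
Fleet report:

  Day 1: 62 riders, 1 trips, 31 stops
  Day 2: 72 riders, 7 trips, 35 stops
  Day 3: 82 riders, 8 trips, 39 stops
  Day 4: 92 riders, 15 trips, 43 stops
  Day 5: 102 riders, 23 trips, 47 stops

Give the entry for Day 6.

For the riders, +10 each step: 62, 72, 82, 92, 102 → 112.
Trips: each term is the sum of the two before it, so 1, 7, 8, 15, 23 → 38.
For the stops, +4 each step: 31, 35, 39, 43, 47 → 51.
So the next record is 112 riders, 38 trips, 51 stops.

112 riders, 38 trips, 51 stops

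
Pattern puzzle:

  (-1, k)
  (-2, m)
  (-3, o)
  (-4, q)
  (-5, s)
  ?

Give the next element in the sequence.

(-6, u)

First value goes -1, -2, -3, -4, -5 → -6 (−1 each step).
For the letter, letters move forward 2 places in the alphabet: k, m, o, q, s → u.
Combining the parts gives (-6, u).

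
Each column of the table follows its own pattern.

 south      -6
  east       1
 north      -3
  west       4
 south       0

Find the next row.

east  7

For the direction, repeats south → east → north → west: south, east, north, west, south → east.
For the second component, alternating steps +7, −4, +7, −4, …: -6, 1, -3, 4, 0 → 7.
Combining the parts gives east  7.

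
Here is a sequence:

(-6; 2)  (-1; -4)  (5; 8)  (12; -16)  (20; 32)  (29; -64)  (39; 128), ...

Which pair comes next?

First part: differences are 5, 6, 7, … (increasing by 1 each time); -6, -1, 5, 12, 20, 29, 39 → 50.
Second part: ×(-2) each step, so 2, -4, 8, -16, 32, -64, 128 → -256.
So the next pair is (50; -256).

(50; -256)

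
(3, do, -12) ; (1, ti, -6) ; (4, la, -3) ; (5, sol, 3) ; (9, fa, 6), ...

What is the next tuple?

First slot — each term is the sum of the two before it: 3, 1, 4, 5, 9 → 14.
Note: runs backward through the solfège scale do→ti, so do, ti, la, sol, fa → mi.
Third slot — alternating steps +6, +3, +6, +3, …: -12, -6, -3, 3, 6 → 12.
Combining the parts gives (14, mi, 12).

(14, mi, 12)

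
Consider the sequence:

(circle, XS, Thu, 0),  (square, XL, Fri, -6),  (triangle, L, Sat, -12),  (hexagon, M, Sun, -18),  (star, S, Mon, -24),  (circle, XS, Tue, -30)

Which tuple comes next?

(square, XL, Wed, -36)

Shape: circle, square, triangle, hexagon, star, circle → square (repeats circle → square → triangle → hexagon → star).
Size: XS, XL, L, M, S, XS → XL (repeats XS → XL → L → M → S).
Day goes Thu, Fri, Sat, Sun, Mon, Tue → Wed (runs through the weekdays Mon→Sun).
Fourth entry: −6 each step; 0, -6, -12, -18, -24, -30 → -36.
Putting it together: (square, XL, Wed, -36).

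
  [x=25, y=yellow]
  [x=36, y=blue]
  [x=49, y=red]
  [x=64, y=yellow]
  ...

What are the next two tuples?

[x=81, y=blue], [x=100, y=red]

X: perfect squares: 5², 6², 7², …, so 25, 36, 49, 64 → 81 → 100.
Y — repeats yellow → blue → red: yellow, blue, red, yellow → blue → red.
Putting the parts together: [x=81, y=blue] and then [x=100, y=red].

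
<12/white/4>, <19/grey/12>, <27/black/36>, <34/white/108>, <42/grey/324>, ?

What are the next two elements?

First value goes 12, 19, 27, 34, 42 → 49 → 57 (alternating steps +7, +8, +7, +8, …).
Shade goes white, grey, black, white, grey → black → white (repeats white → grey → black).
Third value — ×3 each step: 4, 12, 36, 108, 324 → 972 → 2916.
So the next two elements are <49/black/972> and <57/white/2916>.

<49/black/972>, <57/white/2916>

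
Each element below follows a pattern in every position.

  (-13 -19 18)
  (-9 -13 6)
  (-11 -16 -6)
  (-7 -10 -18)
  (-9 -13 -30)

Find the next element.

First slot: -13, -9, -11, -7, -9 → -5 (alternating steps +4, −2, +4, −2, …).
Second slot: alternating steps +6, −3, +6, −3, …, so -19, -13, -16, -10, -13 → -7.
Third slot — −12 each step: 18, 6, -6, -18, -30 → -42.
Putting it together: (-5 -7 -42).

(-5 -7 -42)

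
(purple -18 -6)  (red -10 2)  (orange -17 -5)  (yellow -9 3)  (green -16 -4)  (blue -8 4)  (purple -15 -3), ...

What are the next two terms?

Colour — repeats purple → red → orange → yellow → green → blue: purple, red, orange, yellow, green, blue, purple → red → orange.
Second value: -18, -10, -17, -9, -16, -8, -15 → -7 → -14 (alternating steps +8, −7, +8, −7, …).
Third value goes -6, 2, -5, 3, -4, 4, -3 → 5 → -2 (always 12 more than the second value).
So the next two terms are (red -7 5) and (orange -14 -2).

(red -7 5), (orange -14 -2)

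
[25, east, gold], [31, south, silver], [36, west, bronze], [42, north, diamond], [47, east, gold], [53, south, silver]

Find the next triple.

[58, west, bronze]

First entry: 25, 31, 36, 42, 47, 53 → 58 (alternating steps +6, +5, +6, +5, …).
Direction: east, south, west, north, east, south → west (repeats east → south → west → north).
Rank: gold, silver, bronze, diamond, gold, silver → bronze (repeats gold → silver → bronze → diamond).
Combining the parts gives [58, west, bronze].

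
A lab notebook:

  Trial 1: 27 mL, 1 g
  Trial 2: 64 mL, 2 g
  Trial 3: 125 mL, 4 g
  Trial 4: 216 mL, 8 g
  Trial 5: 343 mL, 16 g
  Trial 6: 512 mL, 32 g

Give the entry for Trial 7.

ML goes 27, 64, 125, 216, 343, 512 → 729 (perfect cubes: 3³, 4³, 5³, …).
For the g, ×2 each step: 1, 2, 4, 8, 16, 32 → 64.
Combining the parts gives 729 mL, 64 g.

729 mL, 64 g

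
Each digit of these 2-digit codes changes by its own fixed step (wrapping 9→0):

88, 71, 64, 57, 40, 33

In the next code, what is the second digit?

Second digit: +3 each step, mod 10, so 8, 1, 4, 7, 0, 3 → 6.

6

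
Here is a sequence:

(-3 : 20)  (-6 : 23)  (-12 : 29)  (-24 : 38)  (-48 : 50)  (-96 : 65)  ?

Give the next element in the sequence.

For the first coordinate, ×2 each step: -3, -6, -12, -24, -48, -96 → -192.
Second coordinate goes 20, 23, 29, 38, 50, 65 → 83 (differences are 3, 6, 9, … (increasing by 3 each time)).
Putting it together: (-192 : 83).

(-192 : 83)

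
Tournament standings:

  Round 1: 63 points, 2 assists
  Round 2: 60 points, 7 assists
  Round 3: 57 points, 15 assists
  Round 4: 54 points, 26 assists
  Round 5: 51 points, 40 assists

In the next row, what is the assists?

Points: −3 each step; 63, 60, 57, 54, 51 → 48.
Assists: 2, 7, 15, 26, 40 → 57 (differences are 5, 8, 11, … (increasing by 3 each time)).

57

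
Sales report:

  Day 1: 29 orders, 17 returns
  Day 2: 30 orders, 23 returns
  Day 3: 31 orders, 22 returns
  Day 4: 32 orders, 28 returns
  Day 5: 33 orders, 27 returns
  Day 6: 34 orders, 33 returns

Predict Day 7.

35 orders, 32 returns

Orders: +1 each step, so 29, 30, 31, 32, 33, 34 → 35.
Returns: 17, 23, 22, 28, 27, 33 → 32 (alternating steps +6, −1, +6, −1, …).
Combining the parts gives 35 orders, 32 returns.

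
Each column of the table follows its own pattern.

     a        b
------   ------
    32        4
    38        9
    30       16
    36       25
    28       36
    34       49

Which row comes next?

Column a: alternating steps +6, −8, +6, −8, …, so 32, 38, 30, 36, 28, 34 → 26.
Column b: perfect squares: 2², 3², 4², …, so 4, 9, 16, 25, 36, 49 → 64.
Putting it together: 26  64.

26  64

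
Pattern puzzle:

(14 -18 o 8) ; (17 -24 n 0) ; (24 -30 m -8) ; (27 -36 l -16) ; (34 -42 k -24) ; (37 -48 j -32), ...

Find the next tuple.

(44 -54 i -40)

First value — alternating steps +3, +7, +3, +7, …: 14, 17, 24, 27, 34, 37 → 44.
Second value: −6 each step, so -18, -24, -30, -36, -42, -48 → -54.
Letter: o, n, m, l, k, j → i (letters move back 1 place in the alphabet).
Fourth value: −8 each step, so 8, 0, -8, -16, -24, -32 → -40.
Combining the parts gives (44 -54 i -40).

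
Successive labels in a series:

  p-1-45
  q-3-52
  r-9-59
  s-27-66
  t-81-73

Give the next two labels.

Letter: p, q, r, s, t → u → v (letters move forward 1 place in the alphabet).
Second component: ×3 each step, so 1, 3, 9, 27, 81 → 243 → 729.
Third component — +7 each step: 45, 52, 59, 66, 73 → 80 → 87.
Putting the parts together: u-243-80 and then v-729-87.

u-243-80 then v-729-87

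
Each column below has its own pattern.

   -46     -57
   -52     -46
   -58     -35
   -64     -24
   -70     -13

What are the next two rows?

First component — −6 each step: -46, -52, -58, -64, -70 → -76 → -82.
Second component: +11 each step, so -57, -46, -35, -24, -13 → -2 → 9.
So the next two rows are -76  -2 and -82  9.

-76  -2; -82  9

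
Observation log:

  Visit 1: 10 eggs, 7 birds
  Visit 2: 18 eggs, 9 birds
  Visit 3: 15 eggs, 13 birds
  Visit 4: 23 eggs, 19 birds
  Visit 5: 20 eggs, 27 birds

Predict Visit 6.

For the eggs, alternating steps +8, −3, +8, −3, …: 10, 18, 15, 23, 20 → 28.
Birds: 7, 9, 13, 19, 27 → 37 (differences are 2, 4, 6, … (increasing by 2 each time)).
Putting it together: 28 eggs, 37 birds.

28 eggs, 37 birds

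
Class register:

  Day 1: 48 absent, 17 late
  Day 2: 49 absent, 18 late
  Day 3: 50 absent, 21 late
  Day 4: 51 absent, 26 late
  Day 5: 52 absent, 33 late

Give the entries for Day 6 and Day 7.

53 absent, 42 late; 54 absent, 53 late

Absent goes 48, 49, 50, 51, 52 → 53 → 54 (+1 each step).
Late — differences are 1, 3, 5, … (increasing by 2 each time): 17, 18, 21, 26, 33 → 42 → 53.
Putting the parts together: 53 absent, 42 late and then 54 absent, 53 late.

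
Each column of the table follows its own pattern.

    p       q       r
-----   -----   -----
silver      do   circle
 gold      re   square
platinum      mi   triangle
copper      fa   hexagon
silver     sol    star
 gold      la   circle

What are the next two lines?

Column p goes silver, gold, platinum, copper, silver, gold → platinum → copper (repeats silver → gold → platinum → copper).
Column q: do, re, mi, fa, sol, la → ti → do (runs through the solfège scale do→ti).
For the column r, repeats circle → square → triangle → hexagon → star: circle, square, triangle, hexagon, star, circle → square → triangle.
So the next two lines are platinum  ti  square and copper  do  triangle.

platinum  ti  square; copper  do  triangle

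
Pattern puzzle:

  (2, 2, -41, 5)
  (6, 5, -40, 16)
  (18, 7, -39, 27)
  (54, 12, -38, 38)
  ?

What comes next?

(162, 19, -37, 49)

For the first coordinate, ×3 each step: 2, 6, 18, 54 → 162.
Second coordinate: each term is the sum of the two before it, so 2, 5, 7, 12 → 19.
Third coordinate: +1 each step, so -41, -40, -39, -38 → -37.
Fourth coordinate — +11 each step: 5, 16, 27, 38 → 49.
Putting it together: (162, 19, -37, 49).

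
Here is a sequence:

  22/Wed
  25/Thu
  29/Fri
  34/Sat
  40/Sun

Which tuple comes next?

47/Mon

First part: 22, 25, 29, 34, 40 → 47 (differences are 3, 4, 5, … (increasing by 1 each time)).
Day: runs through the weekdays Mon→Sun, so Wed, Thu, Fri, Sat, Sun → Mon.
So the next tuple is 47/Mon.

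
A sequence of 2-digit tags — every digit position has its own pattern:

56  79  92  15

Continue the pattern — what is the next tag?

For the first digit, +2 each step, mod 10: 5, 7, 9, 1 → 3.
Second digit — +3 each step, mod 10: 6, 9, 2, 5 → 8.
Putting it together: 38.

38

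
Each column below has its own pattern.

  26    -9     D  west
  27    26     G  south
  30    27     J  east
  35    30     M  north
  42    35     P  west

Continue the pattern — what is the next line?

First component: differences are 1, 3, 5, … (increasing by 2 each time), so 26, 27, 30, 35, 42 → 51.
Second component: always the previous value of the first component, so -9, 26, 27, 30, 35 → 42.
Letter: letters move forward 3 places in the alphabet; D, G, J, M, P → S.
Direction: repeats west → south → east → north, so west, south, east, north, west → south.
So the next line is 51  42  S  south.

51  42  S  south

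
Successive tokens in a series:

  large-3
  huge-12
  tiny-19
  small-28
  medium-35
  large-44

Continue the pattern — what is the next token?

For the size, repeats large → huge → tiny → small → medium: large, huge, tiny, small, medium, large → huge.
Second component: alternating steps +9, +7, +9, +7, …; 3, 12, 19, 28, 35, 44 → 51.
So the next token is huge-51.

huge-51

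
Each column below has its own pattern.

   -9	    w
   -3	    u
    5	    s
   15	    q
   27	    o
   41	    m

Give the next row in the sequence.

57  k

First component goes -9, -3, 5, 15, 27, 41 → 57 (differences are 6, 8, 10, … (increasing by 2 each time)).
Letter: letters move back 2 places in the alphabet; w, u, s, q, o, m → k.
Putting it together: 57  k.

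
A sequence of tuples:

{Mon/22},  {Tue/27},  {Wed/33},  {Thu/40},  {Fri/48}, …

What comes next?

{Sat/57}

Day — runs through the weekdays Mon→Sun: Mon, Tue, Wed, Thu, Fri → Sat.
Second part: differences are 5, 6, 7, … (increasing by 1 each time), so 22, 27, 33, 40, 48 → 57.
Combining the parts gives {Sat/57}.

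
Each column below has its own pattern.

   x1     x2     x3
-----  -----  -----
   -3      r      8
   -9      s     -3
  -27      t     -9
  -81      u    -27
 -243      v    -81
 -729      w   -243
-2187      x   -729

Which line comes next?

-6561  y  -2187

Column x1 — ×3 each step: -3, -9, -27, -81, -243, -729, -2187 → -6561.
Column x2: letters move forward 1 place in the alphabet, so r, s, t, u, v, w, x → y.
Column x3: always the previous value of the column x1, so 8, -3, -9, -27, -81, -243, -729 → -2187.
So the next line is -6561  y  -2187.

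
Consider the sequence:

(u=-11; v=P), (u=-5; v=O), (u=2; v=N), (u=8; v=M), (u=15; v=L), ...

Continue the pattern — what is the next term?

(u=21; v=K)

U — alternating steps +6, +7, +6, +7, …: -11, -5, 2, 8, 15 → 21.
For the v, letters move back 1 place in the alphabet: P, O, N, M, L → K.
Putting it together: (u=21; v=K).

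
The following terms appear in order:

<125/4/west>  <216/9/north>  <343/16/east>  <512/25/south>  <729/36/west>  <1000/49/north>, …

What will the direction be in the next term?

Direction: west, north, east, south, west, north → east (repeats west → north → east → south).

east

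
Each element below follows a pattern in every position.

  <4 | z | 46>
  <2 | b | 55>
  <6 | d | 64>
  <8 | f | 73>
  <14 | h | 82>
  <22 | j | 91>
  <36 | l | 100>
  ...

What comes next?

<58 | n | 109>

First entry: each term is the sum of the two before it, so 4, 2, 6, 8, 14, 22, 36 → 58.
Letter — letters move forward 2 places in the alphabet, wrapping Z→A: z, b, d, f, h, j, l → n.
Third entry: 46, 55, 64, 73, 82, 91, 100 → 109 (+9 each step).
Combining the parts gives <58 | n | 109>.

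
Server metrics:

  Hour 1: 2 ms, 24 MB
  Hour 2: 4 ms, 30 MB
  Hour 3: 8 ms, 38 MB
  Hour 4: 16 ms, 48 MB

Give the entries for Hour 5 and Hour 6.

32 ms, 60 MB; 64 ms, 74 MB

Ms goes 2, 4, 8, 16 → 32 → 64 (×2 each step).
MB — differences are 6, 8, 10, … (increasing by 2 each time): 24, 30, 38, 48 → 60 → 74.
Putting the parts together: 32 ms, 60 MB and then 64 ms, 74 MB.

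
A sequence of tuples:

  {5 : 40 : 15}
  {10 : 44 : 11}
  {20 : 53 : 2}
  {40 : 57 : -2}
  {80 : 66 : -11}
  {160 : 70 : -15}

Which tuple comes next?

{320 : 79 : -24}

For the first slot, ×2 each step: 5, 10, 20, 40, 80, 160 → 320.
For the second slot, alternating steps +4, +9, +4, +9, …: 40, 44, 53, 57, 66, 70 → 79.
Third slot: together with the second slot always sums to 55; 15, 11, 2, -2, -11, -15 → -24.
Putting it together: {320 : 79 : -24}.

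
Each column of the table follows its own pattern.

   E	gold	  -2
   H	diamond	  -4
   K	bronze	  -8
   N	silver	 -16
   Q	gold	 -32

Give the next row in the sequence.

Letter: letters move forward 3 places in the alphabet; E, H, K, N, Q → T.
Rank: repeats gold → diamond → bronze → silver, so gold, diamond, bronze, silver, gold → diamond.
Third component: -2, -4, -8, -16, -32 → -64 (×2 each step).
Putting it together: T  diamond  -64.

T  diamond  -64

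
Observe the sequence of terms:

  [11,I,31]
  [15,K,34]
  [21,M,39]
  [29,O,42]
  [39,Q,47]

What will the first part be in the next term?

First part: differences are 4, 6, 8, … (increasing by 2 each time); 11, 15, 21, 29, 39 → 51.

51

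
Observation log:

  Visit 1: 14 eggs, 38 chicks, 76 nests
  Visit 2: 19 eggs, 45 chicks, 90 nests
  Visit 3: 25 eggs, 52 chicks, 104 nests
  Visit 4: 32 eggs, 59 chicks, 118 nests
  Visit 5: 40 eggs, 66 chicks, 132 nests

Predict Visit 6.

49 eggs, 73 chicks, 146 nests

Eggs: differences are 5, 6, 7, … (increasing by 1 each time), so 14, 19, 25, 32, 40 → 49.
Chicks: +7 each step; 38, 45, 52, 59, 66 → 73.
Nests: 76, 90, 104, 118, 132 → 146 (always 2 × the chicks).
So the next record is 49 eggs, 73 chicks, 146 nests.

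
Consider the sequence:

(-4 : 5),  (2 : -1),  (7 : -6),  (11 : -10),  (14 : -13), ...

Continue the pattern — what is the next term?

First component: differences are 6, 5, 4, … (decreasing by 1 each time), so -4, 2, 7, 11, 14 → 16.
Second component: together with the first component always sums to 1, so 5, -1, -6, -10, -13 → -15.
Combining the parts gives (16 : -15).

(16 : -15)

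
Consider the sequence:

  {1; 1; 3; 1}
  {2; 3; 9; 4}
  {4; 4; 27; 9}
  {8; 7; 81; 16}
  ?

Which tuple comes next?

First entry: 1, 2, 4, 8 → 16 (×2 each step).
For the second entry, each term is the sum of the two before it: 1, 3, 4, 7 → 11.
Third entry: 3, 9, 27, 81 → 243 (×3 each step).
Fourth entry goes 1, 4, 9, 16 → 25 (perfect squares: 1², 2², 3², …).
Putting it together: {16; 11; 243; 25}.

{16; 11; 243; 25}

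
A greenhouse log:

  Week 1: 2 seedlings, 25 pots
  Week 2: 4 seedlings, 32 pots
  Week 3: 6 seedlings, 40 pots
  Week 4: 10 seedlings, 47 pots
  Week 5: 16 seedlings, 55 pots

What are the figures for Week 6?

Seedlings: 2, 4, 6, 10, 16 → 26 (each term is the sum of the two before it).
Pots: alternating steps +7, +8, +7, +8, …, so 25, 32, 40, 47, 55 → 62.
So the next record is 26 seedlings, 62 pots.

26 seedlings, 62 pots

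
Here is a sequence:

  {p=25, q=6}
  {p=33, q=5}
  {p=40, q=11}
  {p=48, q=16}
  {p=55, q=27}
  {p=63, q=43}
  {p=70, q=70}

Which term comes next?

{p=78, q=113}

For the p, alternating steps +8, +7, +8, +7, …: 25, 33, 40, 48, 55, 63, 70 → 78.
For the q, each term is the sum of the two before it: 6, 5, 11, 16, 27, 43, 70 → 113.
So the next term is {p=78, q=113}.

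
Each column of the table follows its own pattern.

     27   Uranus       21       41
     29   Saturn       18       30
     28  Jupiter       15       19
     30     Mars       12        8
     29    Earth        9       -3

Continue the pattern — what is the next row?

31  Venus  6  -14

For the first component, alternating steps +2, −1, +2, −1, …: 27, 29, 28, 30, 29 → 31.
Planet goes Uranus, Saturn, Jupiter, Mars, Earth → Venus (runs backward through the planets Mercury→Neptune).
Third component: −3 each step; 21, 18, 15, 12, 9 → 6.
Fourth component: 41, 30, 19, 8, -3 → -14 (−11 each step).
Combining the parts gives 31  Venus  6  -14.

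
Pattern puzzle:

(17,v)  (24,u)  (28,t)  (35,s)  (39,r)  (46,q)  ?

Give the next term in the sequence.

First part: alternating steps +7, +4, +7, +4, …; 17, 24, 28, 35, 39, 46 → 50.
Letter: v, u, t, s, r, q → p (letters move back 1 place in the alphabet).
Combining the parts gives (50,p).

(50,p)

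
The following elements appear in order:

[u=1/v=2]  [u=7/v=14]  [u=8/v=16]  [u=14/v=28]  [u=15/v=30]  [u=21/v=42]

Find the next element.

U: alternating steps +6, +1, +6, +1, …; 1, 7, 8, 14, 15, 21 → 22.
V: always 2 × the u, so 2, 14, 16, 28, 30, 42 → 44.
Combining the parts gives [u=22/v=44].

[u=22/v=44]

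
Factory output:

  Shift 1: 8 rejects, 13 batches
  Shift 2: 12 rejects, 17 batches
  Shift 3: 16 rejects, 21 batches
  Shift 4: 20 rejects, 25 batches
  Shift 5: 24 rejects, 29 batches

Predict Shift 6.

Rejects — +4 each step: 8, 12, 16, 20, 24 → 28.
Batches: always 5 more than the rejects; 13, 17, 21, 25, 29 → 33.
Combining the parts gives 28 rejects, 33 batches.

28 rejects, 33 batches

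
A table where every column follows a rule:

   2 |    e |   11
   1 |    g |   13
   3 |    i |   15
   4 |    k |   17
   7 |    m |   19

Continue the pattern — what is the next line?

For the first component, each term is the sum of the two before it: 2, 1, 3, 4, 7 → 11.
Letter: e, g, i, k, m → o (letters move forward 2 places in the alphabet).
Third component: +2 each step; 11, 13, 15, 17, 19 → 21.
Putting it together: 11  o  21.

11  o  21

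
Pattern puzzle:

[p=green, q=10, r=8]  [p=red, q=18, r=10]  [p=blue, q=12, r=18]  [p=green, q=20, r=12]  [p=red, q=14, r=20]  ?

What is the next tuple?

[p=blue, q=22, r=14]

P — repeats green → red → blue: green, red, blue, green, red → blue.
Q goes 10, 18, 12, 20, 14 → 22 (alternating steps +8, −6, +8, −6, …).
For the r, always the previous value of the q: 8, 10, 18, 12, 20 → 14.
Combining the parts gives [p=blue, q=22, r=14].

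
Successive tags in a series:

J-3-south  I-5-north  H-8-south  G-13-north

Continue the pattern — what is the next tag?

Letter: J, I, H, G → F (letters move back 1 place in the alphabet).
Second component: 3, 5, 8, 13 → 21 (each term is the sum of the two before it).
Direction: alternates south ↔ north; south, north, south, north → south.
Combining the parts gives F-21-south.

F-21-south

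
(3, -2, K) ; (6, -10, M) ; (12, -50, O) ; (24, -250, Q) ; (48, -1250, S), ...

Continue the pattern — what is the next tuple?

For the first value, ×2 each step: 3, 6, 12, 24, 48 → 96.
Second value: -2, -10, -50, -250, -1250 → -6250 (×5 each step).
For the letter, letters move forward 2 places in the alphabet: K, M, O, Q, S → U.
Combining the parts gives (96, -6250, U).

(96, -6250, U)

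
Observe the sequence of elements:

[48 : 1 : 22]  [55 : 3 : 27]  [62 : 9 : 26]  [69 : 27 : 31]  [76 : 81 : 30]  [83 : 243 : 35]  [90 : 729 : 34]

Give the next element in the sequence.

[97 : 2187 : 39]

For the first slot, +7 each step: 48, 55, 62, 69, 76, 83, 90 → 97.
Second slot: ×3 each step; 1, 3, 9, 27, 81, 243, 729 → 2187.
Third slot: alternating steps +5, −1, +5, −1, …; 22, 27, 26, 31, 30, 35, 34 → 39.
So the next element is [97 : 2187 : 39].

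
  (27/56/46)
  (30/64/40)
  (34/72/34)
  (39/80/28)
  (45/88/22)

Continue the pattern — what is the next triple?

First coordinate — differences are 3, 4, 5, … (increasing by 1 each time): 27, 30, 34, 39, 45 → 52.
Second coordinate: +8 each step, so 56, 64, 72, 80, 88 → 96.
Third coordinate — −6 each step: 46, 40, 34, 28, 22 → 16.
Combining the parts gives (52/96/16).

(52/96/16)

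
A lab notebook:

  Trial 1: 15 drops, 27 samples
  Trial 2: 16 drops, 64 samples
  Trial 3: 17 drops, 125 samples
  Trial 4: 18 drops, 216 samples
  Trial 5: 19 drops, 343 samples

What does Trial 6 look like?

20 drops, 512 samples

For the drops, +1 each step: 15, 16, 17, 18, 19 → 20.
Samples: perfect cubes: 3³, 4³, 5³, …; 27, 64, 125, 216, 343 → 512.
Putting it together: 20 drops, 512 samples.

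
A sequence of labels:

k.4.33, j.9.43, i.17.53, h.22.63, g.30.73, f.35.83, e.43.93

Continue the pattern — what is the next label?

d.48.103

For the letter, letters move back 1 place in the alphabet: k, j, i, h, g, f, e → d.
Second component: 4, 9, 17, 22, 30, 35, 43 → 48 (alternating steps +5, +8, +5, +8, …).
Third component: +10 each step, so 33, 43, 53, 63, 73, 83, 93 → 103.
Putting it together: d.48.103.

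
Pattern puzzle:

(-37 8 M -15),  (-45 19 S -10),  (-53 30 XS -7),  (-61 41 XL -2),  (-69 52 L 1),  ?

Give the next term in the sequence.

(-77 63 M 6)

First coordinate: −8 each step, so -37, -45, -53, -61, -69 → -77.
Second coordinate: +11 each step; 8, 19, 30, 41, 52 → 63.
For the size, runs backward through clothing sizes XS→XL: M, S, XS, XL, L → M.
Fourth coordinate: -15, -10, -7, -2, 1 → 6 (alternating steps +5, +3, +5, +3, …).
Putting it together: (-77 63 M 6).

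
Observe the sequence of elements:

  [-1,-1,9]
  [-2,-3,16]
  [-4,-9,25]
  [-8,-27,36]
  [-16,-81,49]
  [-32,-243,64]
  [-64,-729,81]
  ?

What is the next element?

First part: ×2 each step; -1, -2, -4, -8, -16, -32, -64 → -128.
For the second part, ×3 each step: -1, -3, -9, -27, -81, -243, -729 → -2187.
Third part — perfect squares: 3², 4², 5², …: 9, 16, 25, 36, 49, 64, 81 → 100.
Combining the parts gives [-128,-2187,100].

[-128,-2187,100]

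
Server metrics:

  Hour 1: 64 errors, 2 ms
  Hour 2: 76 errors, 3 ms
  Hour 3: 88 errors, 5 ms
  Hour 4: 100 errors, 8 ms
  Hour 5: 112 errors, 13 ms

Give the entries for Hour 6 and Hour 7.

For the errors, +12 each step: 64, 76, 88, 100, 112 → 124 → 136.
Ms goes 2, 3, 5, 8, 13 → 21 → 34 (each term is the sum of the two before it).
So the next two records are 124 errors, 21 ms and 136 errors, 34 ms.

124 errors, 21 ms; 136 errors, 34 ms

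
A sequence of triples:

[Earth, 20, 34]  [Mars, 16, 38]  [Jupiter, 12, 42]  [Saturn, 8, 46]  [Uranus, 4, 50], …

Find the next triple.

For the planet, runs through the planets Mercury→Neptune: Earth, Mars, Jupiter, Saturn, Uranus → Neptune.
For the second slot, −4 each step: 20, 16, 12, 8, 4 → 0.
Third slot — together with the second slot always sums to 54: 34, 38, 42, 46, 50 → 54.
So the next triple is [Neptune, 0, 54].

[Neptune, 0, 54]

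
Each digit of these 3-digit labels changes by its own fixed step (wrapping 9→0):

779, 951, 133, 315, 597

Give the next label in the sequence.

First digit goes 7, 9, 1, 3, 5 → 7 (+2 each step, mod 10).
Second digit goes 7, 5, 3, 1, 9 → 7 (−2 each step, mod 10).
Third digit — +2 each step, mod 10: 9, 1, 3, 5, 7 → 9.
Combining the parts gives 779.

779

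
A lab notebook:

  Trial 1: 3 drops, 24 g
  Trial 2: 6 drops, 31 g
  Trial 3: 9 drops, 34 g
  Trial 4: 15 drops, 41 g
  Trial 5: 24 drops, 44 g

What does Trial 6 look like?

Drops: 3, 6, 9, 15, 24 → 39 (each term is the sum of the two before it).
G — alternating steps +7, +3, +7, +3, …: 24, 31, 34, 41, 44 → 51.
Combining the parts gives 39 drops, 51 g.

39 drops, 51 g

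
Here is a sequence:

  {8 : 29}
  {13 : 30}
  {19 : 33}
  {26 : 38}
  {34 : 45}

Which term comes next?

First coordinate goes 8, 13, 19, 26, 34 → 43 (differences are 5, 6, 7, … (increasing by 1 each time)).
Second coordinate: differences are 1, 3, 5, … (increasing by 2 each time); 29, 30, 33, 38, 45 → 54.
So the next term is {43 : 54}.

{43 : 54}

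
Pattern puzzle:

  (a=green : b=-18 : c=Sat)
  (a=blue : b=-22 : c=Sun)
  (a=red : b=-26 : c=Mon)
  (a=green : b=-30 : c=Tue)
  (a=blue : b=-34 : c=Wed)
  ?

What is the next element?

A goes green, blue, red, green, blue → red (repeats green → blue → red).
B: −4 each step; -18, -22, -26, -30, -34 → -38.
C: runs through the weekdays Mon→Sun, so Sat, Sun, Mon, Tue, Wed → Thu.
Putting it together: (a=red : b=-38 : c=Thu).

(a=red : b=-38 : c=Thu)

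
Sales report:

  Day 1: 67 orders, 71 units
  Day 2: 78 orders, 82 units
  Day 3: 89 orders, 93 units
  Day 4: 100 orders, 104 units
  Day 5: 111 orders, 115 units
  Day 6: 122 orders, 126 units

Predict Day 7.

Orders — +11 each step: 67, 78, 89, 100, 111, 122 → 133.
Units — always 4 more than the orders: 71, 82, 93, 104, 115, 126 → 137.
Combining the parts gives 133 orders, 137 units.

133 orders, 137 units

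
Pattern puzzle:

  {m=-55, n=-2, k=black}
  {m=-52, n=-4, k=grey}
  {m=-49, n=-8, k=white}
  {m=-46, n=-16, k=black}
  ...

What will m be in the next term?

-43

M goes -55, -52, -49, -46 → -43 (+3 each step).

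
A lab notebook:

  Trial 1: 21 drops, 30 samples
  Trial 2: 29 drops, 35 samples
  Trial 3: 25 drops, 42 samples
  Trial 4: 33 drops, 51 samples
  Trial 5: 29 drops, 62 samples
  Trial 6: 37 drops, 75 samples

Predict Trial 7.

33 drops, 90 samples

Drops goes 21, 29, 25, 33, 29, 37 → 33 (alternating steps +8, −4, +8, −4, …).
Samples goes 30, 35, 42, 51, 62, 75 → 90 (differences are 5, 7, 9, … (increasing by 2 each time)).
So the next row is 33 drops, 90 samples.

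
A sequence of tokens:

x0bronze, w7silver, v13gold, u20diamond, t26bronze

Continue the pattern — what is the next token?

s33silver

Letter: letters move back 1 place in the alphabet, so x, w, v, u, t → s.
Second component: 0, 7, 13, 20, 26 → 33 (alternating steps +7, +6, +7, +6, …).
Rank: bronze, silver, gold, diamond, bronze → silver (repeats bronze → silver → gold → diamond).
So the next token is s33silver.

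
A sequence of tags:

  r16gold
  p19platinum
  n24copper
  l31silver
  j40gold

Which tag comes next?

Letter goes r, p, n, l, j → h (letters move back 2 places in the alphabet).
Second component: differences are 3, 5, 7, … (increasing by 2 each time); 16, 19, 24, 31, 40 → 51.
Metal goes gold, platinum, copper, silver, gold → platinum (repeats gold → platinum → copper → silver).
So the next tag is h51platinum.

h51platinum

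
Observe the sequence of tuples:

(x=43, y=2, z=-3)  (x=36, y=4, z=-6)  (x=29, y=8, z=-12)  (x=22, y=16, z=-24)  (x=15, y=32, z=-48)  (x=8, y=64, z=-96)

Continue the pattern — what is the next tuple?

(x=1, y=128, z=-192)

X — −7 each step: 43, 36, 29, 22, 15, 8 → 1.
For the y, ×2 each step: 2, 4, 8, 16, 32, 64 → 128.
Z: ×2 each step, so -3, -6, -12, -24, -48, -96 → -192.
Putting it together: (x=1, y=128, z=-192).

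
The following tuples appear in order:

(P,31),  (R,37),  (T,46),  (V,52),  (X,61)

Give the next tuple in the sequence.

(Z,67)

Letter: P, R, T, V, X → Z (letters move forward 2 places in the alphabet).
Second part — alternating steps +6, +9, +6, +9, …: 31, 37, 46, 52, 61 → 67.
So the next tuple is (Z,67).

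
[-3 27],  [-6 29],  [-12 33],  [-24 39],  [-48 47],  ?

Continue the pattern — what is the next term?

First value — ×2 each step: -3, -6, -12, -24, -48 → -96.
Second value — differences are 2, 4, 6, … (increasing by 2 each time): 27, 29, 33, 39, 47 → 57.
Combining the parts gives [-96 57].

[-96 57]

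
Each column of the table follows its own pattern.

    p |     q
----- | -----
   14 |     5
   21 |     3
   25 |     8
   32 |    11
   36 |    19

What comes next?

Column p: alternating steps +7, +4, +7, +4, …; 14, 21, 25, 32, 36 → 43.
Column q: 5, 3, 8, 11, 19 → 30 (each term is the sum of the two before it).
Putting it together: 43  30.

43  30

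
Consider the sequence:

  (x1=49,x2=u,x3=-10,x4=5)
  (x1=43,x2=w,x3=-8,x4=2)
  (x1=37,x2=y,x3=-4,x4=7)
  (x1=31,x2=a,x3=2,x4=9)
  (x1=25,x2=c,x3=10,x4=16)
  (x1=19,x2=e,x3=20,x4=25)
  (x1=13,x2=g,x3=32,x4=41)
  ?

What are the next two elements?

(x1=7,x2=i,x3=46,x4=66), (x1=1,x2=k,x3=62,x4=107)

X1 — −6 each step: 49, 43, 37, 31, 25, 19, 13 → 7 → 1.
X2 — letters move forward 2 places in the alphabet, wrapping Z→A: u, w, y, a, c, e, g → i → k.
X3: differences are 2, 4, 6, … (increasing by 2 each time), so -10, -8, -4, 2, 10, 20, 32 → 46 → 62.
X4: each term is the sum of the two before it, so 5, 2, 7, 9, 16, 25, 41 → 66 → 107.
So the next two elements are (x1=7,x2=i,x3=46,x4=66) and (x1=1,x2=k,x3=62,x4=107).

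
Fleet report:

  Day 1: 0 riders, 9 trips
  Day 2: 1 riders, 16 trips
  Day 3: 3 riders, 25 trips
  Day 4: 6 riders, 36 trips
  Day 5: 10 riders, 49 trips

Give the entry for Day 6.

For the riders, differences are 1, 2, 3, … (increasing by 1 each time): 0, 1, 3, 6, 10 → 15.
Trips: perfect squares: 3², 4², 5², …; 9, 16, 25, 36, 49 → 64.
So the next row is 15 riders, 64 trips.

15 riders, 64 trips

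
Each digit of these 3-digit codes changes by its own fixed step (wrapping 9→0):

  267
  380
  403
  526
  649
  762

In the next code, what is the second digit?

Second digit: 6, 8, 0, 2, 4, 6 → 8 (+2 each step, mod 10).

8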